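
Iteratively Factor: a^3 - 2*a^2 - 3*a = (a)*(a^2 - 2*a - 3) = a*(a + 1)*(a - 3)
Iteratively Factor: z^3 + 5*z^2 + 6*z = (z + 2)*(z^2 + 3*z) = z*(z + 2)*(z + 3)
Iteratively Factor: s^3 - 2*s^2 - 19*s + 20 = (s - 1)*(s^2 - s - 20) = (s - 1)*(s + 4)*(s - 5)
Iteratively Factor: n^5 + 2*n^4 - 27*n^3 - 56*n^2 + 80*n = (n + 4)*(n^4 - 2*n^3 - 19*n^2 + 20*n) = (n - 1)*(n + 4)*(n^3 - n^2 - 20*n) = (n - 5)*(n - 1)*(n + 4)*(n^2 + 4*n) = n*(n - 5)*(n - 1)*(n + 4)*(n + 4)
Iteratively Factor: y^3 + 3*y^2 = (y)*(y^2 + 3*y) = y*(y + 3)*(y)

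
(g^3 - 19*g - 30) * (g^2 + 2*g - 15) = g^5 + 2*g^4 - 34*g^3 - 68*g^2 + 225*g + 450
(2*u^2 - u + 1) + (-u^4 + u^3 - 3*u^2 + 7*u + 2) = -u^4 + u^3 - u^2 + 6*u + 3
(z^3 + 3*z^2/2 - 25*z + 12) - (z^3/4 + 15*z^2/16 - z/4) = 3*z^3/4 + 9*z^2/16 - 99*z/4 + 12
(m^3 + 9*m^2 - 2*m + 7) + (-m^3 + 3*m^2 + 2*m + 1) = 12*m^2 + 8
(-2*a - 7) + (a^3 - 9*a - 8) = a^3 - 11*a - 15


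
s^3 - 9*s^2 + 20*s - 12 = (s - 6)*(s - 2)*(s - 1)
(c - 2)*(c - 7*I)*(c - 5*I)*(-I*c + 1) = -I*c^4 - 11*c^3 + 2*I*c^3 + 22*c^2 + 23*I*c^2 - 35*c - 46*I*c + 70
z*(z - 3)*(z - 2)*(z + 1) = z^4 - 4*z^3 + z^2 + 6*z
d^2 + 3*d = d*(d + 3)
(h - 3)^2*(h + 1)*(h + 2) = h^4 - 3*h^3 - 7*h^2 + 15*h + 18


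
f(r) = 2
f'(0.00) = 0.00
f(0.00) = 2.00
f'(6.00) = 0.00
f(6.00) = 2.00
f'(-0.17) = 0.00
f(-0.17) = 2.00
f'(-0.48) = 0.00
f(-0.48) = 2.00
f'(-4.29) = 0.00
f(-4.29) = 2.00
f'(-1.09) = 0.00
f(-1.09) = 2.00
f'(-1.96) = 0.00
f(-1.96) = 2.00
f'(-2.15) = 0.00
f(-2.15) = 2.00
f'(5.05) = 0.00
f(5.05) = 2.00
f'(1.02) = 0.00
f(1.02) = 2.00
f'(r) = 0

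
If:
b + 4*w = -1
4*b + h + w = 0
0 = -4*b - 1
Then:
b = -1/4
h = 19/16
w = -3/16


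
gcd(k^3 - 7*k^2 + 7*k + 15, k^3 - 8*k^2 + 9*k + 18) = k^2 - 2*k - 3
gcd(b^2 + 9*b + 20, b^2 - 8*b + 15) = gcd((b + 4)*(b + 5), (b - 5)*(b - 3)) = 1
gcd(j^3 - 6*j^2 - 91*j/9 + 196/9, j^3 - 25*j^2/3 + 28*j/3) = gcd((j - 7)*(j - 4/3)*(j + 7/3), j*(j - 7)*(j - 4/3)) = j^2 - 25*j/3 + 28/3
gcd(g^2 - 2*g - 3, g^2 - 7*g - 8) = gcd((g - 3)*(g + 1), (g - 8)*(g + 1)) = g + 1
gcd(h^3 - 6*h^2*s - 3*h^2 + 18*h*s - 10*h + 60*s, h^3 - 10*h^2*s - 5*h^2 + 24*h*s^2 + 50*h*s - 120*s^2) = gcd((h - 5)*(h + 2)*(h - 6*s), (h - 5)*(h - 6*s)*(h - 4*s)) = -h^2 + 6*h*s + 5*h - 30*s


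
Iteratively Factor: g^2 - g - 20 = (g - 5)*(g + 4)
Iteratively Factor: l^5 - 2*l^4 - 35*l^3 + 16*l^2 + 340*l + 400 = (l + 2)*(l^4 - 4*l^3 - 27*l^2 + 70*l + 200) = (l - 5)*(l + 2)*(l^3 + l^2 - 22*l - 40) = (l - 5)*(l + 2)^2*(l^2 - l - 20) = (l - 5)^2*(l + 2)^2*(l + 4)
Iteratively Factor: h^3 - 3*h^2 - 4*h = (h + 1)*(h^2 - 4*h) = (h - 4)*(h + 1)*(h)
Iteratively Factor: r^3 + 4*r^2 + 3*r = (r + 1)*(r^2 + 3*r) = r*(r + 1)*(r + 3)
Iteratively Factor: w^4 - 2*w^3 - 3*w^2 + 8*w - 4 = (w - 1)*(w^3 - w^2 - 4*w + 4) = (w - 1)^2*(w^2 - 4) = (w - 2)*(w - 1)^2*(w + 2)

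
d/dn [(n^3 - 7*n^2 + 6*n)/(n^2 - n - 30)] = (n^2 + 10*n - 5)/(n^2 + 10*n + 25)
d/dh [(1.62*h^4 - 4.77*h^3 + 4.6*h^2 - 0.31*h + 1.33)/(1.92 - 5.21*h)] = (-25.3206*h^4 + 62.145*h^3 - 51.4412*h^2 + 17.664*h + 6.3341)/(27.1441*h^2 - 20.0064*h + 3.6864)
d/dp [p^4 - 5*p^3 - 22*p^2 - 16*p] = 4*p^3 - 15*p^2 - 44*p - 16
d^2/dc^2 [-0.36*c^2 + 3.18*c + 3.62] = -0.720000000000000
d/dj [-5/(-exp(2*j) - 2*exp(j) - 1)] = -10*(exp(j) + 1)*exp(j)/(exp(2*j) + 2*exp(j) + 1)^2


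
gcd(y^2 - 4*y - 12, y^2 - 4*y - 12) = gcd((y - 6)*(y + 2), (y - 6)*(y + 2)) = y^2 - 4*y - 12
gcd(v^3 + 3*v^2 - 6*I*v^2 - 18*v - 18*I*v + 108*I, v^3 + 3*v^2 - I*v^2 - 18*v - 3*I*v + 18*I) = v^2 + 3*v - 18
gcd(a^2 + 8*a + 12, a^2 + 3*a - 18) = a + 6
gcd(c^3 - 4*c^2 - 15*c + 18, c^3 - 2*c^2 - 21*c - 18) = c^2 - 3*c - 18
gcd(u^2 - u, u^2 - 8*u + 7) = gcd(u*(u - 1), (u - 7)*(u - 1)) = u - 1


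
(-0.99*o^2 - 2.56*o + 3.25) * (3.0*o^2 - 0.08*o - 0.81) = -2.97*o^4 - 7.6008*o^3 + 10.7567*o^2 + 1.8136*o - 2.6325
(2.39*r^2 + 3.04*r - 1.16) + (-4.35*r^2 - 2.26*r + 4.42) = -1.96*r^2 + 0.78*r + 3.26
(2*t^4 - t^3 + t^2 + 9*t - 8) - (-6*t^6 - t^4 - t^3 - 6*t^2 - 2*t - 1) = 6*t^6 + 3*t^4 + 7*t^2 + 11*t - 7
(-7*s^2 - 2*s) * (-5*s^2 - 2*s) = 35*s^4 + 24*s^3 + 4*s^2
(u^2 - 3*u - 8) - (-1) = u^2 - 3*u - 7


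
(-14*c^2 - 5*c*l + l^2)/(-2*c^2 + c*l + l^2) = (7*c - l)/(c - l)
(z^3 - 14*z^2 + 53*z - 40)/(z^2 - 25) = (z^2 - 9*z + 8)/(z + 5)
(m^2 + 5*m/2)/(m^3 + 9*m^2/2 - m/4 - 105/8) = 4*m/(4*m^2 + 8*m - 21)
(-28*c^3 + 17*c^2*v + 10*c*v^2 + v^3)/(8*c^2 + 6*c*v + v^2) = (-7*c^2 + 6*c*v + v^2)/(2*c + v)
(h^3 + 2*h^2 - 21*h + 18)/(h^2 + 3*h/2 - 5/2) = 2*(h^2 + 3*h - 18)/(2*h + 5)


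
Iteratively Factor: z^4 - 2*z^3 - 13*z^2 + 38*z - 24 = (z - 2)*(z^3 - 13*z + 12) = (z - 2)*(z - 1)*(z^2 + z - 12) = (z - 3)*(z - 2)*(z - 1)*(z + 4)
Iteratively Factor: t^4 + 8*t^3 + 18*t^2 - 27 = (t - 1)*(t^3 + 9*t^2 + 27*t + 27) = (t - 1)*(t + 3)*(t^2 + 6*t + 9) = (t - 1)*(t + 3)^2*(t + 3)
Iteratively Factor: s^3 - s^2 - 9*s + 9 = (s + 3)*(s^2 - 4*s + 3) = (s - 1)*(s + 3)*(s - 3)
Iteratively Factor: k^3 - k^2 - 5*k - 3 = (k + 1)*(k^2 - 2*k - 3) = (k + 1)^2*(k - 3)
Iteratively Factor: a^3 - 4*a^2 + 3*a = (a)*(a^2 - 4*a + 3) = a*(a - 3)*(a - 1)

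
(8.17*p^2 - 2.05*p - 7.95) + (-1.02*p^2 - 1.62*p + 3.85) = 7.15*p^2 - 3.67*p - 4.1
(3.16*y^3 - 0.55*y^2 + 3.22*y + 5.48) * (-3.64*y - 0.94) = -11.5024*y^4 - 0.9684*y^3 - 11.2038*y^2 - 22.974*y - 5.1512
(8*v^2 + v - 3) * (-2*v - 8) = -16*v^3 - 66*v^2 - 2*v + 24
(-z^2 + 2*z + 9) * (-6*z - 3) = 6*z^3 - 9*z^2 - 60*z - 27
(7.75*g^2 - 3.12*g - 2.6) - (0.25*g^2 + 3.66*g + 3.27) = 7.5*g^2 - 6.78*g - 5.87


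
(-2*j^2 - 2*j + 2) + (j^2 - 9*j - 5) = -j^2 - 11*j - 3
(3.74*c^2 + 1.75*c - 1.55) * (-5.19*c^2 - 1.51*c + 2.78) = -19.4106*c^4 - 14.7299*c^3 + 15.7992*c^2 + 7.2055*c - 4.309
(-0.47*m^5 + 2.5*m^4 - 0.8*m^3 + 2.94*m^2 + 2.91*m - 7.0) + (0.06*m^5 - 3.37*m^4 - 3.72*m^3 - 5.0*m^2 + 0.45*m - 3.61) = -0.41*m^5 - 0.87*m^4 - 4.52*m^3 - 2.06*m^2 + 3.36*m - 10.61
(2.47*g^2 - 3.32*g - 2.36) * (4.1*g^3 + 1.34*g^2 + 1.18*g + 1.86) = 10.127*g^5 - 10.3022*g^4 - 11.2102*g^3 - 2.4858*g^2 - 8.96*g - 4.3896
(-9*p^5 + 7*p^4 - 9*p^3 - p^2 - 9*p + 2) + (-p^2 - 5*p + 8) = -9*p^5 + 7*p^4 - 9*p^3 - 2*p^2 - 14*p + 10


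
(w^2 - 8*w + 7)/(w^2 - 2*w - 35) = (w - 1)/(w + 5)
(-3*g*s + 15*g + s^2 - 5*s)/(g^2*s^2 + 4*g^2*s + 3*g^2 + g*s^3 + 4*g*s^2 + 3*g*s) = (-3*g*s + 15*g + s^2 - 5*s)/(g*(g*s^2 + 4*g*s + 3*g + s^3 + 4*s^2 + 3*s))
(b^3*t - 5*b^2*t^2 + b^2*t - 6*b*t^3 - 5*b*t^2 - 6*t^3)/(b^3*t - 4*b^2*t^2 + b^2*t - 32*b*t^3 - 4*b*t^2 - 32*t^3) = (-b^2 + 5*b*t + 6*t^2)/(-b^2 + 4*b*t + 32*t^2)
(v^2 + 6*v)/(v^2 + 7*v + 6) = v/(v + 1)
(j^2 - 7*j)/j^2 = (j - 7)/j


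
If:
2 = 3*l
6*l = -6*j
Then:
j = -2/3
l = 2/3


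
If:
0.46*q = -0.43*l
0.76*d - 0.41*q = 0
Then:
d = 0.539473684210526*q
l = -1.06976744186047*q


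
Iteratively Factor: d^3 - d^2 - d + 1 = (d - 1)*(d^2 - 1) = (d - 1)*(d + 1)*(d - 1)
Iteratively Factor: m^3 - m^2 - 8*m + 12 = (m + 3)*(m^2 - 4*m + 4) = (m - 2)*(m + 3)*(m - 2)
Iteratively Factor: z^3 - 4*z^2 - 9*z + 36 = (z - 4)*(z^2 - 9) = (z - 4)*(z - 3)*(z + 3)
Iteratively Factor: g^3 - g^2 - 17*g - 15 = (g + 1)*(g^2 - 2*g - 15) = (g - 5)*(g + 1)*(g + 3)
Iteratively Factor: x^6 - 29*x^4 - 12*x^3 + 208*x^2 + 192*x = (x + 4)*(x^5 - 4*x^4 - 13*x^3 + 40*x^2 + 48*x) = (x + 1)*(x + 4)*(x^4 - 5*x^3 - 8*x^2 + 48*x) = (x - 4)*(x + 1)*(x + 4)*(x^3 - x^2 - 12*x) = (x - 4)*(x + 1)*(x + 3)*(x + 4)*(x^2 - 4*x) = x*(x - 4)*(x + 1)*(x + 3)*(x + 4)*(x - 4)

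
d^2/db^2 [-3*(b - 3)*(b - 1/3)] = -6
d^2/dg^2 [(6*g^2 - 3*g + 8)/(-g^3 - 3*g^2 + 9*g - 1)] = 6*(-2*g^6 + 3*g^5 - 61*g^4 - 86*g^3 + 12*g^2 + 215*g - 201)/(g^9 + 9*g^8 - 132*g^6 + 18*g^5 + 702*g^4 - 888*g^3 + 252*g^2 - 27*g + 1)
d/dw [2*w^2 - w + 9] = 4*w - 1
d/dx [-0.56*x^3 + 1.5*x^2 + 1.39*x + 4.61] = -1.68*x^2 + 3.0*x + 1.39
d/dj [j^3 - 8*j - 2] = 3*j^2 - 8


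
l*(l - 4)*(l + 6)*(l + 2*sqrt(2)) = l^4 + 2*l^3 + 2*sqrt(2)*l^3 - 24*l^2 + 4*sqrt(2)*l^2 - 48*sqrt(2)*l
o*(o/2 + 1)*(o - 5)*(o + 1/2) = o^4/2 - 5*o^3/4 - 23*o^2/4 - 5*o/2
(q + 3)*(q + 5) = q^2 + 8*q + 15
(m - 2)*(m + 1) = m^2 - m - 2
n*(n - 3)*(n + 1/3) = n^3 - 8*n^2/3 - n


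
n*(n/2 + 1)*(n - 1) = n^3/2 + n^2/2 - n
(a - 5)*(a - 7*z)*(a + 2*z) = a^3 - 5*a^2*z - 5*a^2 - 14*a*z^2 + 25*a*z + 70*z^2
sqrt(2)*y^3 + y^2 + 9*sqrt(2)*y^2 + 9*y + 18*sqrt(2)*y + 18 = (y + 3)*(y + 6)*(sqrt(2)*y + 1)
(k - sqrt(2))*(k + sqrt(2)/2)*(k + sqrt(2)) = k^3 + sqrt(2)*k^2/2 - 2*k - sqrt(2)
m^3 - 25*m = m*(m - 5)*(m + 5)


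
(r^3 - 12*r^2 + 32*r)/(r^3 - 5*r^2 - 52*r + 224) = r/(r + 7)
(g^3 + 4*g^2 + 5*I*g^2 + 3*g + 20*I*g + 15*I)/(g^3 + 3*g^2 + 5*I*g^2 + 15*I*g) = (g + 1)/g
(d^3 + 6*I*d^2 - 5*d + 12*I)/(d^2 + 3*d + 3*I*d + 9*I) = (d^2 + 3*I*d + 4)/(d + 3)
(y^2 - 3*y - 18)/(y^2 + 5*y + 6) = (y - 6)/(y + 2)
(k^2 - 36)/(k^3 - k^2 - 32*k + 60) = (k - 6)/(k^2 - 7*k + 10)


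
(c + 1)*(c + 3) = c^2 + 4*c + 3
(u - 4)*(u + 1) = u^2 - 3*u - 4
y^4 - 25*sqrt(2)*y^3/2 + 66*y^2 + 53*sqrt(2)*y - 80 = (y - 8*sqrt(2))*(y - 5*sqrt(2))*(y - sqrt(2)/2)*(y + sqrt(2))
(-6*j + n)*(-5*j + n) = 30*j^2 - 11*j*n + n^2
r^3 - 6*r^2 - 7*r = r*(r - 7)*(r + 1)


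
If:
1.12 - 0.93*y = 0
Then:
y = 1.20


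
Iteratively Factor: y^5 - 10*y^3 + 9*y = (y - 1)*(y^4 + y^3 - 9*y^2 - 9*y) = (y - 1)*(y + 3)*(y^3 - 2*y^2 - 3*y) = y*(y - 1)*(y + 3)*(y^2 - 2*y - 3) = y*(y - 3)*(y - 1)*(y + 3)*(y + 1)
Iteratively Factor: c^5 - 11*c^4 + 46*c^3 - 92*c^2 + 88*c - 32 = (c - 4)*(c^4 - 7*c^3 + 18*c^2 - 20*c + 8) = (c - 4)*(c - 2)*(c^3 - 5*c^2 + 8*c - 4) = (c - 4)*(c - 2)^2*(c^2 - 3*c + 2) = (c - 4)*(c - 2)^2*(c - 1)*(c - 2)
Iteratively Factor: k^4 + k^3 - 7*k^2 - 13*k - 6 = (k + 1)*(k^3 - 7*k - 6) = (k + 1)^2*(k^2 - k - 6) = (k + 1)^2*(k + 2)*(k - 3)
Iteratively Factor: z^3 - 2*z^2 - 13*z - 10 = (z + 2)*(z^2 - 4*z - 5) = (z - 5)*(z + 2)*(z + 1)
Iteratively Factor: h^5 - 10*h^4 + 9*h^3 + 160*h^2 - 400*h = (h)*(h^4 - 10*h^3 + 9*h^2 + 160*h - 400) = h*(h - 5)*(h^3 - 5*h^2 - 16*h + 80) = h*(h - 5)*(h - 4)*(h^2 - h - 20) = h*(h - 5)*(h - 4)*(h + 4)*(h - 5)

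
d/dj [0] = 0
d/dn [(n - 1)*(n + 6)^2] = (n + 6)*(3*n + 4)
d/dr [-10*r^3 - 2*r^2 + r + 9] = -30*r^2 - 4*r + 1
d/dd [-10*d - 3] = -10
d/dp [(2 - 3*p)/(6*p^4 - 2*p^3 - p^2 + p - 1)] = (-18*p^4 + 6*p^3 + 3*p^2 - 3*p + (3*p - 2)*(24*p^3 - 6*p^2 - 2*p + 1) + 3)/(-6*p^4 + 2*p^3 + p^2 - p + 1)^2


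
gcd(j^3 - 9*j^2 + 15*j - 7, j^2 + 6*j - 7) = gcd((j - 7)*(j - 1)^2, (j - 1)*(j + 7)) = j - 1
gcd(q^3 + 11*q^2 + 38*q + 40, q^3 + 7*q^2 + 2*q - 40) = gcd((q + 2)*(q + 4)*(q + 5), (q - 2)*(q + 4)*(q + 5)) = q^2 + 9*q + 20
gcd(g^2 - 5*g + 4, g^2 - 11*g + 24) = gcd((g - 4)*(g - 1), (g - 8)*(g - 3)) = 1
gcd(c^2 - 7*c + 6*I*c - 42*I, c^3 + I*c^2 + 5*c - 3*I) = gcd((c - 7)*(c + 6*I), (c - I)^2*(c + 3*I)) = 1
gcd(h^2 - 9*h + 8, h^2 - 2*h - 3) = 1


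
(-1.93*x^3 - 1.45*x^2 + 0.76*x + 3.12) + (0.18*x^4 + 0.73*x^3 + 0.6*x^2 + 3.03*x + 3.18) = 0.18*x^4 - 1.2*x^3 - 0.85*x^2 + 3.79*x + 6.3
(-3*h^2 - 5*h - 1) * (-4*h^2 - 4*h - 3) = 12*h^4 + 32*h^3 + 33*h^2 + 19*h + 3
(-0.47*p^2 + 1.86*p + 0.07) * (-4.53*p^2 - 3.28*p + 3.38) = 2.1291*p^4 - 6.8842*p^3 - 8.0065*p^2 + 6.0572*p + 0.2366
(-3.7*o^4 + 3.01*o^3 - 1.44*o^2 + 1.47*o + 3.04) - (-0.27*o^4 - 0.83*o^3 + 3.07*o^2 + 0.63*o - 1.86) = -3.43*o^4 + 3.84*o^3 - 4.51*o^2 + 0.84*o + 4.9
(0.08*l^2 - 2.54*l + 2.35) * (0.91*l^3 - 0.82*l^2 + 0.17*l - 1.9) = 0.0728*l^5 - 2.377*l^4 + 4.2349*l^3 - 2.5108*l^2 + 5.2255*l - 4.465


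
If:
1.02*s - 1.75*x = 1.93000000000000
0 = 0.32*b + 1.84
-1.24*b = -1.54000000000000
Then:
No Solution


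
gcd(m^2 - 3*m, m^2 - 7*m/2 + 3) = 1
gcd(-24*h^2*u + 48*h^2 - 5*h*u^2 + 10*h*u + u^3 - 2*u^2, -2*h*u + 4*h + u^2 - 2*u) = u - 2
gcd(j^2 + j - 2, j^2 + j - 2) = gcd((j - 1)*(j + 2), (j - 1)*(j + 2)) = j^2 + j - 2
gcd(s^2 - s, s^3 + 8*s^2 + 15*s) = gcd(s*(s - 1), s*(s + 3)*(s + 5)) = s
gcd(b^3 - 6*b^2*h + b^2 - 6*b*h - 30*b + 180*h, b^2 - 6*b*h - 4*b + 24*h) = b - 6*h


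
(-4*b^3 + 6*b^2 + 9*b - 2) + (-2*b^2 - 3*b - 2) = -4*b^3 + 4*b^2 + 6*b - 4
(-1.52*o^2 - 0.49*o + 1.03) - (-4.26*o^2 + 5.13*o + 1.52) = 2.74*o^2 - 5.62*o - 0.49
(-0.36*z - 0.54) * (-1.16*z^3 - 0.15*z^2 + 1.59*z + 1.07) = 0.4176*z^4 + 0.6804*z^3 - 0.4914*z^2 - 1.2438*z - 0.5778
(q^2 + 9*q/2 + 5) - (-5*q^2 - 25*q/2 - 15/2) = 6*q^2 + 17*q + 25/2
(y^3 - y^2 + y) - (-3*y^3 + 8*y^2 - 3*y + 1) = 4*y^3 - 9*y^2 + 4*y - 1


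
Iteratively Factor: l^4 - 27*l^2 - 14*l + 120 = (l - 5)*(l^3 + 5*l^2 - 2*l - 24) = (l - 5)*(l + 3)*(l^2 + 2*l - 8) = (l - 5)*(l - 2)*(l + 3)*(l + 4)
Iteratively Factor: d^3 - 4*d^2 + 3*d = (d - 1)*(d^2 - 3*d) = d*(d - 1)*(d - 3)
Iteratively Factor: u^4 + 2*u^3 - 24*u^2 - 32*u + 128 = (u + 4)*(u^3 - 2*u^2 - 16*u + 32) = (u - 2)*(u + 4)*(u^2 - 16) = (u - 4)*(u - 2)*(u + 4)*(u + 4)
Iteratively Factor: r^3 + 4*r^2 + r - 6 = (r - 1)*(r^2 + 5*r + 6) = (r - 1)*(r + 3)*(r + 2)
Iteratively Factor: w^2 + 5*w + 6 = (w + 3)*(w + 2)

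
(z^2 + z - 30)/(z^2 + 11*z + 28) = (z^2 + z - 30)/(z^2 + 11*z + 28)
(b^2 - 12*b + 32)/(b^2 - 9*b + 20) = (b - 8)/(b - 5)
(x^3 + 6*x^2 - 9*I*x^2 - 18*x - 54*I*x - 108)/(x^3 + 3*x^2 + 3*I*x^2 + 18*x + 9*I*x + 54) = (x^2 + x*(6 - 6*I) - 36*I)/(x^2 + x*(3 + 6*I) + 18*I)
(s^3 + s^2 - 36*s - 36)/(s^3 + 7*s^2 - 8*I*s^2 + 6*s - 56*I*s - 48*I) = (s - 6)/(s - 8*I)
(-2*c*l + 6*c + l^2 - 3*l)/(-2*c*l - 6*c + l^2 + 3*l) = (l - 3)/(l + 3)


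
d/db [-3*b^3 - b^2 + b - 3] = -9*b^2 - 2*b + 1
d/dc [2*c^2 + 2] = 4*c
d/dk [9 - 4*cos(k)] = 4*sin(k)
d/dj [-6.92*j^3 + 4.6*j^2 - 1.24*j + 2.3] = -20.76*j^2 + 9.2*j - 1.24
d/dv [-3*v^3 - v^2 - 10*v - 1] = -9*v^2 - 2*v - 10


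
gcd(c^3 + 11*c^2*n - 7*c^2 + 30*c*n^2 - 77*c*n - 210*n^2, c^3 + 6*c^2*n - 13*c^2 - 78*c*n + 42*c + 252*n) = c^2 + 6*c*n - 7*c - 42*n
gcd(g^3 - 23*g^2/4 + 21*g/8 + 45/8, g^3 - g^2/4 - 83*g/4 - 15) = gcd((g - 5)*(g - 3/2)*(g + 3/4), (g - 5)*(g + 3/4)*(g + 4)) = g^2 - 17*g/4 - 15/4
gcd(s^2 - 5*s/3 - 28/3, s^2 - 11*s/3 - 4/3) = s - 4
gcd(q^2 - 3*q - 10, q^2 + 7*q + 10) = q + 2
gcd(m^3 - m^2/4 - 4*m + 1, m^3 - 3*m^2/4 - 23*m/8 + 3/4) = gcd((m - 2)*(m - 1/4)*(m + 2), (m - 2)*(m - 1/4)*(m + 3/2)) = m^2 - 9*m/4 + 1/2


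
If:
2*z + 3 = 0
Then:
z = -3/2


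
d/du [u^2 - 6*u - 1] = 2*u - 6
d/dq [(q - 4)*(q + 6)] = 2*q + 2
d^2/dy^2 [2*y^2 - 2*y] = 4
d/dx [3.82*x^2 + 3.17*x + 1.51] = 7.64*x + 3.17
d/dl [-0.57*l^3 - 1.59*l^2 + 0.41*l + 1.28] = -1.71*l^2 - 3.18*l + 0.41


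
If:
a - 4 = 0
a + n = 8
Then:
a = 4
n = 4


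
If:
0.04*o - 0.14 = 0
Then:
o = 3.50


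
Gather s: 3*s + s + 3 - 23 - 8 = 4*s - 28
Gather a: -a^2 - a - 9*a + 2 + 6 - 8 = -a^2 - 10*a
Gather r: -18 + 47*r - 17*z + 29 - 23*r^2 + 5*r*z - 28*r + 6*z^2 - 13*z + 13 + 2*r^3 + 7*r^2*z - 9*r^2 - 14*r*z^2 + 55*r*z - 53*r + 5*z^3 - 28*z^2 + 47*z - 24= 2*r^3 + r^2*(7*z - 32) + r*(-14*z^2 + 60*z - 34) + 5*z^3 - 22*z^2 + 17*z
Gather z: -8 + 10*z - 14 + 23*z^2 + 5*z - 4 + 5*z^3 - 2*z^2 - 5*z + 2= 5*z^3 + 21*z^2 + 10*z - 24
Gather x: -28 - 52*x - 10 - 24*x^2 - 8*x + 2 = -24*x^2 - 60*x - 36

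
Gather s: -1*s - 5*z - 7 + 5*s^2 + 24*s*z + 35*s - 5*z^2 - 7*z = 5*s^2 + s*(24*z + 34) - 5*z^2 - 12*z - 7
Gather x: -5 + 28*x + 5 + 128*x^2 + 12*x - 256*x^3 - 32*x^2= -256*x^3 + 96*x^2 + 40*x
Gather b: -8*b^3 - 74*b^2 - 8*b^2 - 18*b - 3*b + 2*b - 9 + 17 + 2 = -8*b^3 - 82*b^2 - 19*b + 10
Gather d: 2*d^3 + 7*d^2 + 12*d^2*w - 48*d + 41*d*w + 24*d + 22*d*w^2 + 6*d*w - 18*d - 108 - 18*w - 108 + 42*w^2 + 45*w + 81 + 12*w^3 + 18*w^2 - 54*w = 2*d^3 + d^2*(12*w + 7) + d*(22*w^2 + 47*w - 42) + 12*w^3 + 60*w^2 - 27*w - 135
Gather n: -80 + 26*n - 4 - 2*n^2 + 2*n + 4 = -2*n^2 + 28*n - 80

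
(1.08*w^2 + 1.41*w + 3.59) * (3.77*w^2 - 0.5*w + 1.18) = 4.0716*w^4 + 4.7757*w^3 + 14.1037*w^2 - 0.1312*w + 4.2362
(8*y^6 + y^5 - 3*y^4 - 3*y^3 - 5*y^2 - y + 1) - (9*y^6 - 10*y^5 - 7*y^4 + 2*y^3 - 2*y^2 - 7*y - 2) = -y^6 + 11*y^5 + 4*y^4 - 5*y^3 - 3*y^2 + 6*y + 3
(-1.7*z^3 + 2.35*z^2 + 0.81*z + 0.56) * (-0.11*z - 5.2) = 0.187*z^4 + 8.5815*z^3 - 12.3091*z^2 - 4.2736*z - 2.912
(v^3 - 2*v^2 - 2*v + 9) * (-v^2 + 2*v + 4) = -v^5 + 4*v^4 + 2*v^3 - 21*v^2 + 10*v + 36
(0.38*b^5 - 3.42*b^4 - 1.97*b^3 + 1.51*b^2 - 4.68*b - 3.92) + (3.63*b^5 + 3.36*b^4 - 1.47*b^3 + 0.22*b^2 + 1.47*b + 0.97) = 4.01*b^5 - 0.0600000000000001*b^4 - 3.44*b^3 + 1.73*b^2 - 3.21*b - 2.95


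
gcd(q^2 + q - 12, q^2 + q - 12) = q^2 + q - 12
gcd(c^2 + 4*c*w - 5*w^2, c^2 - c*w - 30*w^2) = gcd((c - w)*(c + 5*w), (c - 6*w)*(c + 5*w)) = c + 5*w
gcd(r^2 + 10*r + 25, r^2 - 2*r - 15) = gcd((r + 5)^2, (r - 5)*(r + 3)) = 1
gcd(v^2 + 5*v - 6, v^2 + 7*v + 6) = v + 6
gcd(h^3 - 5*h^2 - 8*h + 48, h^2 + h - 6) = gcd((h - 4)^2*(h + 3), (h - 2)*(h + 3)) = h + 3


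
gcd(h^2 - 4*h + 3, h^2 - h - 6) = h - 3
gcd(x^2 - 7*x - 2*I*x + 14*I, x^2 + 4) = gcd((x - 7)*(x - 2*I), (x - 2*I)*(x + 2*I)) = x - 2*I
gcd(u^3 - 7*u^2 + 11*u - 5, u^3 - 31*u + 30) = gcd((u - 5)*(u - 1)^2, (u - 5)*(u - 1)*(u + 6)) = u^2 - 6*u + 5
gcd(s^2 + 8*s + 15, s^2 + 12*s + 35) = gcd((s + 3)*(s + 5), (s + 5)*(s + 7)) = s + 5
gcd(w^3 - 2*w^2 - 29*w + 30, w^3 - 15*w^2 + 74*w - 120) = w - 6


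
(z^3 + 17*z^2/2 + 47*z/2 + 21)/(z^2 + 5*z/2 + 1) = (2*z^2 + 13*z + 21)/(2*z + 1)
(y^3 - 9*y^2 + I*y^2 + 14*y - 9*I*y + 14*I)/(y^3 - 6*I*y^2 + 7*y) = (y^2 - 9*y + 14)/(y*(y - 7*I))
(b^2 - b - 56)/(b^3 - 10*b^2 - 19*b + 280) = (b + 7)/(b^2 - 2*b - 35)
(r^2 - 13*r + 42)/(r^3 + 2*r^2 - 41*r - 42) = (r - 7)/(r^2 + 8*r + 7)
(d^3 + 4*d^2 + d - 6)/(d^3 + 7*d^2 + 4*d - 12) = (d + 3)/(d + 6)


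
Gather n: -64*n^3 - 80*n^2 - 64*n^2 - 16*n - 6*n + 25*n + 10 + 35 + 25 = -64*n^3 - 144*n^2 + 3*n + 70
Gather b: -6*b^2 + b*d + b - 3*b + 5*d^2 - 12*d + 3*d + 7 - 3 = -6*b^2 + b*(d - 2) + 5*d^2 - 9*d + 4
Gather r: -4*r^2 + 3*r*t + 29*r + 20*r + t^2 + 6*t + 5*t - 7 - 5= -4*r^2 + r*(3*t + 49) + t^2 + 11*t - 12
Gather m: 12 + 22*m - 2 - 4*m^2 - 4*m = -4*m^2 + 18*m + 10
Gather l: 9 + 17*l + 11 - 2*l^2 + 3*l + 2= -2*l^2 + 20*l + 22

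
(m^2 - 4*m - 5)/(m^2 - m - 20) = (m + 1)/(m + 4)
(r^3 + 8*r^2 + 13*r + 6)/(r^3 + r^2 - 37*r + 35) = (r^3 + 8*r^2 + 13*r + 6)/(r^3 + r^2 - 37*r + 35)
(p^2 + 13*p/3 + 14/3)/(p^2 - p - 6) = (p + 7/3)/(p - 3)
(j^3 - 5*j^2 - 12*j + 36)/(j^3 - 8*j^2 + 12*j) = (j + 3)/j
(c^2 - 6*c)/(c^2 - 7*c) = (c - 6)/(c - 7)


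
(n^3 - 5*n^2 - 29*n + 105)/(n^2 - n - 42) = (n^2 + 2*n - 15)/(n + 6)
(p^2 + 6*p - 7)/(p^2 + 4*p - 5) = (p + 7)/(p + 5)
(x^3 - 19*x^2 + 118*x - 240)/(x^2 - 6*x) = x - 13 + 40/x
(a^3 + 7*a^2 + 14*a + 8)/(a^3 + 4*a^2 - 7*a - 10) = (a^2 + 6*a + 8)/(a^2 + 3*a - 10)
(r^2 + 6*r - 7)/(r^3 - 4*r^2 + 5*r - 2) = (r + 7)/(r^2 - 3*r + 2)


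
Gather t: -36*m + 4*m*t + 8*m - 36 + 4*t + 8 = -28*m + t*(4*m + 4) - 28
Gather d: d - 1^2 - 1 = d - 2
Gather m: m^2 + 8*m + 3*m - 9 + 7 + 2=m^2 + 11*m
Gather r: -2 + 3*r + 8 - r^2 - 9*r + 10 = -r^2 - 6*r + 16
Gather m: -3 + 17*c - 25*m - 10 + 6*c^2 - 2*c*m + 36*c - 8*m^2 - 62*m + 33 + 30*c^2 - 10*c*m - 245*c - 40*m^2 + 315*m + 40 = 36*c^2 - 192*c - 48*m^2 + m*(228 - 12*c) + 60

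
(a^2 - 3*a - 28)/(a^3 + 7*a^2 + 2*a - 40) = (a - 7)/(a^2 + 3*a - 10)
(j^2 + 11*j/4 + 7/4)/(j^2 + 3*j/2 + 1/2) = (4*j + 7)/(2*(2*j + 1))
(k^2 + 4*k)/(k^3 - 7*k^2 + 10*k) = (k + 4)/(k^2 - 7*k + 10)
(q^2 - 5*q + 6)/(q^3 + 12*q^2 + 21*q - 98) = (q - 3)/(q^2 + 14*q + 49)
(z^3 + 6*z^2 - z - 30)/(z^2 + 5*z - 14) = (z^2 + 8*z + 15)/(z + 7)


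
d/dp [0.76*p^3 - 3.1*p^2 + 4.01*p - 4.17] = 2.28*p^2 - 6.2*p + 4.01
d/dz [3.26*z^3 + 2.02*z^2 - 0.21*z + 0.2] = 9.78*z^2 + 4.04*z - 0.21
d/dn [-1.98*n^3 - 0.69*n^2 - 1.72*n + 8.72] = -5.94*n^2 - 1.38*n - 1.72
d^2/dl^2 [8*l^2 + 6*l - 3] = 16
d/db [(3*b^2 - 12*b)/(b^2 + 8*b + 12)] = 36*(b^2 + 2*b - 4)/(b^4 + 16*b^3 + 88*b^2 + 192*b + 144)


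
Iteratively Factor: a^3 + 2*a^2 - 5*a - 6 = (a + 1)*(a^2 + a - 6) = (a - 2)*(a + 1)*(a + 3)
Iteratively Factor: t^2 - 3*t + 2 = (t - 1)*(t - 2)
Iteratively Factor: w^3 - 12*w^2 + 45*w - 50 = (w - 5)*(w^2 - 7*w + 10) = (w - 5)^2*(w - 2)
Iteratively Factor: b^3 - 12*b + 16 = (b + 4)*(b^2 - 4*b + 4) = (b - 2)*(b + 4)*(b - 2)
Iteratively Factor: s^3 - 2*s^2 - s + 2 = (s - 1)*(s^2 - s - 2) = (s - 2)*(s - 1)*(s + 1)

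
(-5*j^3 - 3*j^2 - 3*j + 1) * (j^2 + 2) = -5*j^5 - 3*j^4 - 13*j^3 - 5*j^2 - 6*j + 2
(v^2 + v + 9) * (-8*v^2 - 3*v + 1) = -8*v^4 - 11*v^3 - 74*v^2 - 26*v + 9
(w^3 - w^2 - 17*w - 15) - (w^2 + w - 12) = w^3 - 2*w^2 - 18*w - 3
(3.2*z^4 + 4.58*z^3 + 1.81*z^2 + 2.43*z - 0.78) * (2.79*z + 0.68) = 8.928*z^5 + 14.9542*z^4 + 8.1643*z^3 + 8.0105*z^2 - 0.5238*z - 0.5304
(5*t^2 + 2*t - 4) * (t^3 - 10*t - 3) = 5*t^5 + 2*t^4 - 54*t^3 - 35*t^2 + 34*t + 12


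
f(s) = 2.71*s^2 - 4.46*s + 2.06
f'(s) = 5.42*s - 4.46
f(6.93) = 101.30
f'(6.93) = 33.10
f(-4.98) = 91.48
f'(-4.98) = -31.45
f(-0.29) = 3.58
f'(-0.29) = -6.03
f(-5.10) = 95.29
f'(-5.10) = -32.10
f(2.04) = 4.24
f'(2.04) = 6.60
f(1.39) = 1.10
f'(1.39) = 3.07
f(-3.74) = 56.65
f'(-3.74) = -24.73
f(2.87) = 11.58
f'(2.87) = 11.10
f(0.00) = 2.06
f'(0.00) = -4.46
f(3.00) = 13.07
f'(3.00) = 11.80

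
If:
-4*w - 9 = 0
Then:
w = -9/4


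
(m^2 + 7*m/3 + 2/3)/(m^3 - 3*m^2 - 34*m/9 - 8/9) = 3*(m + 2)/(3*m^2 - 10*m - 8)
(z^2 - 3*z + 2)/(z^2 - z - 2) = (z - 1)/(z + 1)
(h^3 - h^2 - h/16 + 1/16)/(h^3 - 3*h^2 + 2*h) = (h^2 - 1/16)/(h*(h - 2))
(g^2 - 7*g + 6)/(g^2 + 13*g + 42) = (g^2 - 7*g + 6)/(g^2 + 13*g + 42)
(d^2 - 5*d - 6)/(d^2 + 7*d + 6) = (d - 6)/(d + 6)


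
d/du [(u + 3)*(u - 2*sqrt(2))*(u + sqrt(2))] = 3*u^2 - 2*sqrt(2)*u + 6*u - 3*sqrt(2) - 4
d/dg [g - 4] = 1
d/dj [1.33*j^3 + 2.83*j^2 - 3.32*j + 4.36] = 3.99*j^2 + 5.66*j - 3.32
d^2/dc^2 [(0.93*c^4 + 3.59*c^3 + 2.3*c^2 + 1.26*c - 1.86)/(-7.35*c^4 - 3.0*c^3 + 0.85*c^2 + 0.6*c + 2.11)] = (2.27373675443232e-13*c^10 - 346.868549999997*c^9 - 780.371549999999*c^8 - 1304.89695*c^7 + 961.86495*c^6 - 325.28646*c^5 - 1187.97003*c^4 - 715.89485*c^3 + 186.210444*c^2 - 6.00497399999998*c - 22.62196)/(397.065375*c^12 + 486.2025*c^11 + 60.692625*c^10 - 182.6955*c^9 - 428.3613*c^8 - 266.3595*c^7 + 38.627225*c^6 + 90.0531*c^5 + 115.46538*c^4 + 33.3963*c^3 - 13.631655*c^2 - 8.01378*c - 9.393931)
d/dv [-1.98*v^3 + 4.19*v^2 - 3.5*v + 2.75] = -5.94*v^2 + 8.38*v - 3.5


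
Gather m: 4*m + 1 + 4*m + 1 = 8*m + 2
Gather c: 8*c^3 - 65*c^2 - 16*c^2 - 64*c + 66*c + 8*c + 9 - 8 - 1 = 8*c^3 - 81*c^2 + 10*c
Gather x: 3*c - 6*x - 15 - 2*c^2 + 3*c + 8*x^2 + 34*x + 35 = -2*c^2 + 6*c + 8*x^2 + 28*x + 20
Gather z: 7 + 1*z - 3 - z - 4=0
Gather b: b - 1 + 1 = b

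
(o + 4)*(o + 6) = o^2 + 10*o + 24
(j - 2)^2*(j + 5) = j^3 + j^2 - 16*j + 20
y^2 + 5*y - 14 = (y - 2)*(y + 7)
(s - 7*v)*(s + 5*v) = s^2 - 2*s*v - 35*v^2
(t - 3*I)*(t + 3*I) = t^2 + 9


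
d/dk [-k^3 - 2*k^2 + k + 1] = -3*k^2 - 4*k + 1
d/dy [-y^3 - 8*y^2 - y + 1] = -3*y^2 - 16*y - 1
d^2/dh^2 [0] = 0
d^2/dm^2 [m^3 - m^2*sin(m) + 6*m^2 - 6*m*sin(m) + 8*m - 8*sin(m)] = m^2*sin(m) + 6*m*sin(m) - 4*m*cos(m) + 6*m + 6*sin(m) - 12*cos(m) + 12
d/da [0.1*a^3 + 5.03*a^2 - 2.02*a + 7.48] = 0.3*a^2 + 10.06*a - 2.02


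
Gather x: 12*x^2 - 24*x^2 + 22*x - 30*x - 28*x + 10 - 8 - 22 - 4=-12*x^2 - 36*x - 24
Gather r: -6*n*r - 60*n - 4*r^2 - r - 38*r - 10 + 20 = -60*n - 4*r^2 + r*(-6*n - 39) + 10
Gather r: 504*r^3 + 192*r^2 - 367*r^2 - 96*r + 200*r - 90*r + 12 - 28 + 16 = 504*r^3 - 175*r^2 + 14*r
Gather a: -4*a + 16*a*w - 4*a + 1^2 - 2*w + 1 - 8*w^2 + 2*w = a*(16*w - 8) - 8*w^2 + 2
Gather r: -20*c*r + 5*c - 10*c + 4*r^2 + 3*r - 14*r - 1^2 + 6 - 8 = -5*c + 4*r^2 + r*(-20*c - 11) - 3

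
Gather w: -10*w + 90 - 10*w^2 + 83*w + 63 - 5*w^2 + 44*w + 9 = -15*w^2 + 117*w + 162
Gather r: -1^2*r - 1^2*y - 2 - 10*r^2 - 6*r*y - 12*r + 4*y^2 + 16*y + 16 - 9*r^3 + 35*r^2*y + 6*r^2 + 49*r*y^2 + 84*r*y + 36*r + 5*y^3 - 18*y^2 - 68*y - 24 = -9*r^3 + r^2*(35*y - 4) + r*(49*y^2 + 78*y + 23) + 5*y^3 - 14*y^2 - 53*y - 10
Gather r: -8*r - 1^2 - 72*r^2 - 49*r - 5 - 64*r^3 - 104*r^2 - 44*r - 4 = -64*r^3 - 176*r^2 - 101*r - 10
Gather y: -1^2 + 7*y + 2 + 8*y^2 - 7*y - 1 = 8*y^2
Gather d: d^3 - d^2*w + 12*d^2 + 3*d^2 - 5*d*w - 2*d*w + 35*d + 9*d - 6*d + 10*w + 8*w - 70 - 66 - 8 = d^3 + d^2*(15 - w) + d*(38 - 7*w) + 18*w - 144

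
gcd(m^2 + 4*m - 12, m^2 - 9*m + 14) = m - 2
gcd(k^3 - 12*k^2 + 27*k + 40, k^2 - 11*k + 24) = k - 8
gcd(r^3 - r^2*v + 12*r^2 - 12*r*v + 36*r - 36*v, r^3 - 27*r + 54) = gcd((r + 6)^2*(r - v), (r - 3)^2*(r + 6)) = r + 6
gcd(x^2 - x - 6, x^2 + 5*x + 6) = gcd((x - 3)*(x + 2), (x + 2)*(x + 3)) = x + 2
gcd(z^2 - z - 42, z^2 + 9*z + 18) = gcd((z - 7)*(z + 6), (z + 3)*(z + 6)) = z + 6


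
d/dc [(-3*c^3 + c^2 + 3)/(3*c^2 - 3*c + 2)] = (-9*c^4 + 18*c^3 - 21*c^2 - 14*c + 9)/(9*c^4 - 18*c^3 + 21*c^2 - 12*c + 4)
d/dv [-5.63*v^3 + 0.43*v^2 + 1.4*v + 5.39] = -16.89*v^2 + 0.86*v + 1.4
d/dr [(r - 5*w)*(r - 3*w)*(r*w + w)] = w*(3*r^2 - 16*r*w + 2*r + 15*w^2 - 8*w)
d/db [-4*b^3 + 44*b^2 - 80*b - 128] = -12*b^2 + 88*b - 80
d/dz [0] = 0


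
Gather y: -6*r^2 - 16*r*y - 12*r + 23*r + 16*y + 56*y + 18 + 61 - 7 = -6*r^2 + 11*r + y*(72 - 16*r) + 72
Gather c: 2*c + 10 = 2*c + 10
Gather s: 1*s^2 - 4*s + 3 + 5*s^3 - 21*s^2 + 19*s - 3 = 5*s^3 - 20*s^2 + 15*s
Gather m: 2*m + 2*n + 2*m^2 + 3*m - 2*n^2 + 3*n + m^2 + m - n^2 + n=3*m^2 + 6*m - 3*n^2 + 6*n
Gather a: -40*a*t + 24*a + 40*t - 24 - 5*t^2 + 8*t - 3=a*(24 - 40*t) - 5*t^2 + 48*t - 27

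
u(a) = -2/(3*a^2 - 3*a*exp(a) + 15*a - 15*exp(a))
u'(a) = -2*(3*a*exp(a) - 6*a + 18*exp(a) - 15)/(3*a^2 - 3*a*exp(a) + 15*a - 15*exp(a))^2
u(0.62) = 0.10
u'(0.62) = -0.08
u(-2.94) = 0.11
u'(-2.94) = -0.02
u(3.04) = 0.00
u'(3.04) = -0.01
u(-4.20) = 0.20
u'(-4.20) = -0.20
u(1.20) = 0.05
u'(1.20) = -0.06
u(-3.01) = 0.11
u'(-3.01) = -0.02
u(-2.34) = 0.10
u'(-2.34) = -0.00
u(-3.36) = 0.12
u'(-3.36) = -0.04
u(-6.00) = -0.11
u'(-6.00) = -0.13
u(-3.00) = 0.11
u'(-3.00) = -0.02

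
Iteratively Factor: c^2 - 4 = (c + 2)*(c - 2)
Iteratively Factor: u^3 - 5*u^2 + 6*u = (u - 3)*(u^2 - 2*u) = u*(u - 3)*(u - 2)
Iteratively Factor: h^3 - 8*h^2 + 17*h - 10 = (h - 5)*(h^2 - 3*h + 2) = (h - 5)*(h - 2)*(h - 1)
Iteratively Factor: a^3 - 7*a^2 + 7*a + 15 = (a - 5)*(a^2 - 2*a - 3) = (a - 5)*(a + 1)*(a - 3)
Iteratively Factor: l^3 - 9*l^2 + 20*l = (l)*(l^2 - 9*l + 20) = l*(l - 5)*(l - 4)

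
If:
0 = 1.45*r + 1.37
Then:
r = -0.94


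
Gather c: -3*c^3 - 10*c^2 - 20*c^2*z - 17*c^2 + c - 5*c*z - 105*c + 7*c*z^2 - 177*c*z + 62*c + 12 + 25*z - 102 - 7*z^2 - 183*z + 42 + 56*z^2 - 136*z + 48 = -3*c^3 + c^2*(-20*z - 27) + c*(7*z^2 - 182*z - 42) + 49*z^2 - 294*z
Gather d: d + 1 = d + 1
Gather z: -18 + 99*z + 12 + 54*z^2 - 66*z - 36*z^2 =18*z^2 + 33*z - 6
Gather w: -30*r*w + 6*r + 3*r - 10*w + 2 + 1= 9*r + w*(-30*r - 10) + 3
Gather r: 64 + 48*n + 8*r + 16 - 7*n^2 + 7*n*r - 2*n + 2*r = -7*n^2 + 46*n + r*(7*n + 10) + 80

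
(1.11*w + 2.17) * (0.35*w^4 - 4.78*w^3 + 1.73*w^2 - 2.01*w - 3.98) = 0.3885*w^5 - 4.5463*w^4 - 8.4523*w^3 + 1.523*w^2 - 8.7795*w - 8.6366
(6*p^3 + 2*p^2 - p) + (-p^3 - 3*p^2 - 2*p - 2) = 5*p^3 - p^2 - 3*p - 2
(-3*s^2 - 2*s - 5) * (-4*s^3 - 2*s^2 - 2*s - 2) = 12*s^5 + 14*s^4 + 30*s^3 + 20*s^2 + 14*s + 10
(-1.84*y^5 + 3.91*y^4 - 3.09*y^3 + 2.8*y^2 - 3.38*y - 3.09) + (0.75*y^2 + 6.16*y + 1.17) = -1.84*y^5 + 3.91*y^4 - 3.09*y^3 + 3.55*y^2 + 2.78*y - 1.92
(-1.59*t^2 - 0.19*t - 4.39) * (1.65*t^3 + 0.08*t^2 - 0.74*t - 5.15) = -2.6235*t^5 - 0.4407*t^4 - 6.0821*t^3 + 7.9779*t^2 + 4.2271*t + 22.6085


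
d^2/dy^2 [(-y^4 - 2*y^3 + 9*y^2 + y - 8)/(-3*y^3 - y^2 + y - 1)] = 2*(-83*y^6 - 21*y^5 + 312*y^4 + 360*y^3 - 3*y^2 - 87*y - 10)/(27*y^9 + 27*y^8 - 18*y^7 + 10*y^6 + 24*y^5 - 12*y^4 + 2*y^3 + 6*y^2 - 3*y + 1)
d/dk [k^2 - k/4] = 2*k - 1/4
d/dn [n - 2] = 1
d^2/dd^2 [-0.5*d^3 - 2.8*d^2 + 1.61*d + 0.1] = -3.0*d - 5.6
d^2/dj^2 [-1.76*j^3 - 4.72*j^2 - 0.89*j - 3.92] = -10.56*j - 9.44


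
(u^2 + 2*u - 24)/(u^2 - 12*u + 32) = (u + 6)/(u - 8)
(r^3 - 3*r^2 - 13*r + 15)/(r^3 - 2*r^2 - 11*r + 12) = (r - 5)/(r - 4)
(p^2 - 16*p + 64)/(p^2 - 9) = (p^2 - 16*p + 64)/(p^2 - 9)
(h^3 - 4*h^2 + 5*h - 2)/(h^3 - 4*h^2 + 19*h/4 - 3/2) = 4*(h^2 - 2*h + 1)/(4*h^2 - 8*h + 3)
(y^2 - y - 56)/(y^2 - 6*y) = (y^2 - y - 56)/(y*(y - 6))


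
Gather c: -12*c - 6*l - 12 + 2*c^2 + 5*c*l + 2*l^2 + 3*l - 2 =2*c^2 + c*(5*l - 12) + 2*l^2 - 3*l - 14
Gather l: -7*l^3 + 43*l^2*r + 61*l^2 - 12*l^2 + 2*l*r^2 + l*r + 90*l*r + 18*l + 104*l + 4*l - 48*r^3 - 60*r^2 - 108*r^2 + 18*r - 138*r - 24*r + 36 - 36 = -7*l^3 + l^2*(43*r + 49) + l*(2*r^2 + 91*r + 126) - 48*r^3 - 168*r^2 - 144*r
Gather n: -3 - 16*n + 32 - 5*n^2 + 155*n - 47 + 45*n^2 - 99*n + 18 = 40*n^2 + 40*n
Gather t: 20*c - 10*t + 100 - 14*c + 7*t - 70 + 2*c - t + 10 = 8*c - 4*t + 40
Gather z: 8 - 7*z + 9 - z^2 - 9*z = -z^2 - 16*z + 17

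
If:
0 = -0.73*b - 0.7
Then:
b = -0.96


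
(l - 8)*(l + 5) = l^2 - 3*l - 40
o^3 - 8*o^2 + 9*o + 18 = (o - 6)*(o - 3)*(o + 1)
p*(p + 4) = p^2 + 4*p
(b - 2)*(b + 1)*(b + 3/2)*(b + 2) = b^4 + 5*b^3/2 - 5*b^2/2 - 10*b - 6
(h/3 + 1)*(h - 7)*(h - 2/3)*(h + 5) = h^4/3 + h^3/9 - 125*h^2/9 - 233*h/9 + 70/3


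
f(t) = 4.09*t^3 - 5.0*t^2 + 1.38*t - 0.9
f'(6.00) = 383.10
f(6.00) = 710.82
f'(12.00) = 1648.26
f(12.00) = 6363.18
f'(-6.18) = 531.80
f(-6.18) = -1165.75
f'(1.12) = 5.57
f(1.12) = 0.12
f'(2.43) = 49.53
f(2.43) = 31.62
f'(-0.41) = 7.54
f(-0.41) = -2.59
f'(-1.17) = 29.88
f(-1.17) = -15.91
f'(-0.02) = 1.58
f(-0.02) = -0.93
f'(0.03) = 1.09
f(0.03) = -0.86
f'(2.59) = 57.79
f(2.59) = 40.19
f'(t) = 12.27*t^2 - 10.0*t + 1.38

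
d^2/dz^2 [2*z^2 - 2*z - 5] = 4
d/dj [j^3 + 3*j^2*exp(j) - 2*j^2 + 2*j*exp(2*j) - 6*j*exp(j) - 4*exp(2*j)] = 3*j^2*exp(j) + 3*j^2 + 4*j*exp(2*j) - 4*j - 6*exp(2*j) - 6*exp(j)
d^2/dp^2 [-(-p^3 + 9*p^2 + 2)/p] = 2 - 4/p^3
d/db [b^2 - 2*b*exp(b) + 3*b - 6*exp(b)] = -2*b*exp(b) + 2*b - 8*exp(b) + 3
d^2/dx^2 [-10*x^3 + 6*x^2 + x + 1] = 12 - 60*x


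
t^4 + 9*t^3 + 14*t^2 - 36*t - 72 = (t - 2)*(t + 2)*(t + 3)*(t + 6)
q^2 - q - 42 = (q - 7)*(q + 6)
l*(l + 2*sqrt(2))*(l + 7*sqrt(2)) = l^3 + 9*sqrt(2)*l^2 + 28*l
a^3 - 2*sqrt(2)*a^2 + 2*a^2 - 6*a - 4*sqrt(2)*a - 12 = (a + 2)*(a - 3*sqrt(2))*(a + sqrt(2))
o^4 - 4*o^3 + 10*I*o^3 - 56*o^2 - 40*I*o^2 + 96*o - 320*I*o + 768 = (o - 8)*(o + 4)*(o + 4*I)*(o + 6*I)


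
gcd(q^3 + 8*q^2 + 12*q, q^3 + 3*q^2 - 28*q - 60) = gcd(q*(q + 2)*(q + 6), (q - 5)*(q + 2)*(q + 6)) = q^2 + 8*q + 12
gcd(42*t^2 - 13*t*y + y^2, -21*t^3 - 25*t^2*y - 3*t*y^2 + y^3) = -7*t + y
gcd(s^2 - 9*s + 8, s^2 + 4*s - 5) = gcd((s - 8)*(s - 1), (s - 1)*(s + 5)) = s - 1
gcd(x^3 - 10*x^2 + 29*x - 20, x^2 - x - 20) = x - 5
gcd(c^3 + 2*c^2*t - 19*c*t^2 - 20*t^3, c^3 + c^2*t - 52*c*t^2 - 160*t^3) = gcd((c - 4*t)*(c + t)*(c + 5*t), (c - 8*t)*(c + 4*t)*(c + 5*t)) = c + 5*t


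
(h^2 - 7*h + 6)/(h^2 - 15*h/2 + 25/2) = 2*(h^2 - 7*h + 6)/(2*h^2 - 15*h + 25)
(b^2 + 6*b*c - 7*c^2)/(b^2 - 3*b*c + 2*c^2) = (b + 7*c)/(b - 2*c)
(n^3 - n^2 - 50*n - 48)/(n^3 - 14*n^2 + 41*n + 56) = (n + 6)/(n - 7)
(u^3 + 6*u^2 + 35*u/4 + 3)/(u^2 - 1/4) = (2*u^2 + 11*u + 12)/(2*u - 1)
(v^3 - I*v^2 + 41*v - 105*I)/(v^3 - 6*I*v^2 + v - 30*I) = (v + 7*I)/(v + 2*I)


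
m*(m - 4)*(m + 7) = m^3 + 3*m^2 - 28*m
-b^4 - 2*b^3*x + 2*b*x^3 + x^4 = (-b + x)*(b + x)^3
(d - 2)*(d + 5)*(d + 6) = d^3 + 9*d^2 + 8*d - 60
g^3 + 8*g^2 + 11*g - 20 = (g - 1)*(g + 4)*(g + 5)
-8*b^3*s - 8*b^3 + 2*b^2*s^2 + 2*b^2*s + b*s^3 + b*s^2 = (-2*b + s)*(4*b + s)*(b*s + b)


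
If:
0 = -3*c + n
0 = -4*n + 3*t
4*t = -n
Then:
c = 0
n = 0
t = 0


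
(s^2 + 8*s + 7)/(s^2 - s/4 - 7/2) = 4*(s^2 + 8*s + 7)/(4*s^2 - s - 14)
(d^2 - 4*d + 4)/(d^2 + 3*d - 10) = (d - 2)/(d + 5)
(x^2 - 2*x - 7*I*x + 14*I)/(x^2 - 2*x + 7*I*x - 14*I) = (x - 7*I)/(x + 7*I)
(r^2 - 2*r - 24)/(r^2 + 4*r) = (r - 6)/r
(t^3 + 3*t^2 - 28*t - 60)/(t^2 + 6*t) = t - 3 - 10/t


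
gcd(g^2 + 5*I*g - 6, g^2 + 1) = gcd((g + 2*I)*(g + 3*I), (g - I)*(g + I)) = 1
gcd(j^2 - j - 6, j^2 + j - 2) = j + 2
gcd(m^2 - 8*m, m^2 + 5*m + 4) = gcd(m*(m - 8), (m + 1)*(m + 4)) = 1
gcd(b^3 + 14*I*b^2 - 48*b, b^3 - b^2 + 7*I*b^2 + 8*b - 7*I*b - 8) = b + 8*I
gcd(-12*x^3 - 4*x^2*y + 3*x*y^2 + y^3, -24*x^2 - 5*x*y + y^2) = 3*x + y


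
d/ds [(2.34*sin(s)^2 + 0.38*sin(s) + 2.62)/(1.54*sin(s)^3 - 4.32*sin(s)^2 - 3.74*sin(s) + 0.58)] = (-3.6036*sin(s)^4 - 1.1704*sin(s)^3 - 19.2144*sin(s)^2 + 25.3512*sin(s) + 10.0192)*cos(s)/(2.3716*sin(s)^6 - 13.3056*sin(s)^5 + 7.1432*sin(s)^4 + 34.1*sin(s)^3 + 8.9764*sin(s)^2 - 4.3384*sin(s) + 0.3364)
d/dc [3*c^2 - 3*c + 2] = 6*c - 3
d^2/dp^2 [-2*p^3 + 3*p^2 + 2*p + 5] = 6 - 12*p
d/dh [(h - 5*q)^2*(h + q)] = 3*(h - 5*q)*(h - q)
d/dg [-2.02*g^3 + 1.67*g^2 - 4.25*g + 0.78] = -6.06*g^2 + 3.34*g - 4.25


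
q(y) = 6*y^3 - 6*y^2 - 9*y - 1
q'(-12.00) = 2727.00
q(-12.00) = -11125.00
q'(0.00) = -9.00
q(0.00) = -1.00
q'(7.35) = 875.20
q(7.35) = 1991.11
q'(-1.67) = 61.24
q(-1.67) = -30.65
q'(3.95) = 224.44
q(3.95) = 239.61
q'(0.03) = -9.34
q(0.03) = -1.28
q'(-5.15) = 530.20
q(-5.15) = -933.33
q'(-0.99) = 20.52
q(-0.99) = -3.79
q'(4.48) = 298.51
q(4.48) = 377.75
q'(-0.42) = -0.78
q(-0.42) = 1.28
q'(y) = 18*y^2 - 12*y - 9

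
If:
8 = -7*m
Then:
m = -8/7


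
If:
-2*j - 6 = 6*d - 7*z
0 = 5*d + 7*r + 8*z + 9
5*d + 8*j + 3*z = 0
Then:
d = 31*z/19 - 24/19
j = 15/19 - 53*z/38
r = -307*z/133 - 51/133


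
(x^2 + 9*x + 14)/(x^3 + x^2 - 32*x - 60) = (x + 7)/(x^2 - x - 30)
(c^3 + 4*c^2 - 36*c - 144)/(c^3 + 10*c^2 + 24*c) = (c - 6)/c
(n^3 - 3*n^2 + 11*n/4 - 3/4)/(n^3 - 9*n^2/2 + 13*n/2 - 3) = (n - 1/2)/(n - 2)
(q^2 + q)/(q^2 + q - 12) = q*(q + 1)/(q^2 + q - 12)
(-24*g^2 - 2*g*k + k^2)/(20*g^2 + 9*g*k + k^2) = (-6*g + k)/(5*g + k)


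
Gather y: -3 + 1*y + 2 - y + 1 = 0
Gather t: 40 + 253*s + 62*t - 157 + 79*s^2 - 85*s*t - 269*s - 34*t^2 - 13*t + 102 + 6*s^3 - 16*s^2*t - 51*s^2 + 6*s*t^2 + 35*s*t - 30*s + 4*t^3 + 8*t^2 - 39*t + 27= 6*s^3 + 28*s^2 - 46*s + 4*t^3 + t^2*(6*s - 26) + t*(-16*s^2 - 50*s + 10) + 12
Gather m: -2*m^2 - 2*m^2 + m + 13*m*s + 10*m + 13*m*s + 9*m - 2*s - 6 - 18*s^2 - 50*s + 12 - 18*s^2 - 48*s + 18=-4*m^2 + m*(26*s + 20) - 36*s^2 - 100*s + 24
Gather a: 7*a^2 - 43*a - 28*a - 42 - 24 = 7*a^2 - 71*a - 66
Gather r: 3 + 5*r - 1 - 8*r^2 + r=-8*r^2 + 6*r + 2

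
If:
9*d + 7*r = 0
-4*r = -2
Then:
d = -7/18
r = 1/2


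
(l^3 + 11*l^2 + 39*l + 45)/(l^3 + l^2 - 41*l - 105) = (l + 3)/(l - 7)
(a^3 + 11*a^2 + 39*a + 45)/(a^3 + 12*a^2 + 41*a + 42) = (a^2 + 8*a + 15)/(a^2 + 9*a + 14)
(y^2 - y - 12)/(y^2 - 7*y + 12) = (y + 3)/(y - 3)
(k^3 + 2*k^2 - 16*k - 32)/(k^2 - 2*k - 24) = (k^2 - 2*k - 8)/(k - 6)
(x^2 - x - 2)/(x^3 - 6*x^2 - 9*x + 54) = (x^2 - x - 2)/(x^3 - 6*x^2 - 9*x + 54)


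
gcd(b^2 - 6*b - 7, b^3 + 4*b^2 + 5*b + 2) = b + 1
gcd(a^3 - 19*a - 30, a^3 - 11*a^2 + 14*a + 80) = a^2 - 3*a - 10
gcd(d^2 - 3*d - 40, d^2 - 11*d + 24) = d - 8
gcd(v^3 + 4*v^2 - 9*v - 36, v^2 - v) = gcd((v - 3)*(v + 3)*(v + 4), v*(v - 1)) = 1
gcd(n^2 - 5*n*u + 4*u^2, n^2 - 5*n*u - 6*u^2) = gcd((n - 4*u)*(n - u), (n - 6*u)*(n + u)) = 1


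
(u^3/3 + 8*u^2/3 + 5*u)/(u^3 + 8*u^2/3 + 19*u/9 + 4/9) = 3*u*(u^2 + 8*u + 15)/(9*u^3 + 24*u^2 + 19*u + 4)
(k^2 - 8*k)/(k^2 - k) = (k - 8)/(k - 1)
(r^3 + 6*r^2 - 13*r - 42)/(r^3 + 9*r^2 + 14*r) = (r - 3)/r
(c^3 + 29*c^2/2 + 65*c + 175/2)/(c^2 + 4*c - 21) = (2*c^2 + 15*c + 25)/(2*(c - 3))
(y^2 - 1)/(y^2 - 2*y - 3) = (y - 1)/(y - 3)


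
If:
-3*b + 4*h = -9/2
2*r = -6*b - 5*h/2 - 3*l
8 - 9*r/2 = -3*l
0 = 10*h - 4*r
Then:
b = 931/642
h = -4/107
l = -901/321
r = -10/107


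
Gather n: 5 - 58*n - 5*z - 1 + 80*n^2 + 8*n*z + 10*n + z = 80*n^2 + n*(8*z - 48) - 4*z + 4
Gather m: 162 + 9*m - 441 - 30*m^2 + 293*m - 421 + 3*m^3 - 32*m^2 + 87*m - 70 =3*m^3 - 62*m^2 + 389*m - 770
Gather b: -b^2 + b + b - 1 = -b^2 + 2*b - 1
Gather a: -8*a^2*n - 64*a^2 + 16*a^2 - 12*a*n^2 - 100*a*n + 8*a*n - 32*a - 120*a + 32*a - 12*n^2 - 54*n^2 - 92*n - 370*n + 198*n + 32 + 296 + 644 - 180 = a^2*(-8*n - 48) + a*(-12*n^2 - 92*n - 120) - 66*n^2 - 264*n + 792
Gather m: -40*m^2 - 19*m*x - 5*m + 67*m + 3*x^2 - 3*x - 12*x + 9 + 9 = -40*m^2 + m*(62 - 19*x) + 3*x^2 - 15*x + 18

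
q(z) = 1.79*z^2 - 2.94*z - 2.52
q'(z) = 3.58*z - 2.94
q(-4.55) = 47.91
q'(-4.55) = -19.23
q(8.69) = 107.11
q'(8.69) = 28.17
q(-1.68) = 7.47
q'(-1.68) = -8.95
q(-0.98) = 2.08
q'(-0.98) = -6.45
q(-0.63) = 0.04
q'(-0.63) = -5.20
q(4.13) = 15.87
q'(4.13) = 11.85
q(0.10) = -2.80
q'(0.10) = -2.58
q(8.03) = 89.29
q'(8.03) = 25.81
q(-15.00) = 444.33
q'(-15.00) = -56.64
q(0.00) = -2.52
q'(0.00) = -2.94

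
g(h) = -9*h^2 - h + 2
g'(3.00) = -55.00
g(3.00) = -82.00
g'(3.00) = -55.00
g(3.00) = -82.00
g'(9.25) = -167.50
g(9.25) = -777.31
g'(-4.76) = 84.68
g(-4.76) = -197.16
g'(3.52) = -64.36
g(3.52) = -113.03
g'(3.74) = -68.32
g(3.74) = -127.63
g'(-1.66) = 28.88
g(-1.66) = -21.14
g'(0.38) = -7.84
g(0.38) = 0.32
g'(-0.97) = 16.46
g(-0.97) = -5.50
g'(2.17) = -40.06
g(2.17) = -42.55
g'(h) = -18*h - 1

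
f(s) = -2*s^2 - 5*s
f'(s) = -4*s - 5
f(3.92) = -50.33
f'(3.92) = -20.68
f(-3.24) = -4.80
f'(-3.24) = 7.96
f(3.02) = -33.34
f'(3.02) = -17.08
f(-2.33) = 0.79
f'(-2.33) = 4.32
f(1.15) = -8.40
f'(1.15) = -9.60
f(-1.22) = 3.12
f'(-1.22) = -0.12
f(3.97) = -51.37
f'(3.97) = -20.88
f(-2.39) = 0.53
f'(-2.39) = 4.56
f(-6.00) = -42.00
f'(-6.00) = 19.00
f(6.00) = -102.00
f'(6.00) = -29.00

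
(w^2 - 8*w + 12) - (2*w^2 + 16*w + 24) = -w^2 - 24*w - 12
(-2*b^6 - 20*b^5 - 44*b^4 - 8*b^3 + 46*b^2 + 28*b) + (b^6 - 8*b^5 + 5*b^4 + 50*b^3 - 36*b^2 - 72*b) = -b^6 - 28*b^5 - 39*b^4 + 42*b^3 + 10*b^2 - 44*b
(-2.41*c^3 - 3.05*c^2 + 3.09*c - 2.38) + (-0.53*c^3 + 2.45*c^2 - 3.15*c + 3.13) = -2.94*c^3 - 0.6*c^2 - 0.0600000000000001*c + 0.75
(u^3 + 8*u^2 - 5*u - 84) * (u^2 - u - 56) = u^5 + 7*u^4 - 69*u^3 - 527*u^2 + 364*u + 4704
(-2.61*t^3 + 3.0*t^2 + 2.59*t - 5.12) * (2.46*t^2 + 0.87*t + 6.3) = -6.4206*t^5 + 5.1093*t^4 - 7.4616*t^3 + 8.5581*t^2 + 11.8626*t - 32.256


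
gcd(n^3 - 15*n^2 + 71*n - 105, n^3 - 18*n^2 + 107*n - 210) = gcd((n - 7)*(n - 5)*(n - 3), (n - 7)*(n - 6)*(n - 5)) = n^2 - 12*n + 35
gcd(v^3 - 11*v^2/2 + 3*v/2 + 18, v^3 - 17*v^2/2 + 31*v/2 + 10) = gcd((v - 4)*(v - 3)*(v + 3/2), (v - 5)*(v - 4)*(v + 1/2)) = v - 4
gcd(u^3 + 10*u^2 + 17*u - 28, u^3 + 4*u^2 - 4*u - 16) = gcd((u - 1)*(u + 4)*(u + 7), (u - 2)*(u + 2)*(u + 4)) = u + 4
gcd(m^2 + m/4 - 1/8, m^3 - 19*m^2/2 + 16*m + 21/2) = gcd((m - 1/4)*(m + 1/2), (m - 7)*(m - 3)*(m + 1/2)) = m + 1/2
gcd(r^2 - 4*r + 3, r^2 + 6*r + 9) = 1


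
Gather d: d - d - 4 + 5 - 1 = 0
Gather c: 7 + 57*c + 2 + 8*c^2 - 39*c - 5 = 8*c^2 + 18*c + 4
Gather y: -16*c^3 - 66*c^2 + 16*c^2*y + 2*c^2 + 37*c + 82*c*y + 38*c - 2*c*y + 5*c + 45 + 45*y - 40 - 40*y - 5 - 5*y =-16*c^3 - 64*c^2 + 80*c + y*(16*c^2 + 80*c)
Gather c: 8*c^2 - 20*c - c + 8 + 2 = 8*c^2 - 21*c + 10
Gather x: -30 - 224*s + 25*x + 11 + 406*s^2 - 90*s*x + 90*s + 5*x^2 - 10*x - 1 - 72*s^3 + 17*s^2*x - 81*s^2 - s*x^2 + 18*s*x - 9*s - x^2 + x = -72*s^3 + 325*s^2 - 143*s + x^2*(4 - s) + x*(17*s^2 - 72*s + 16) - 20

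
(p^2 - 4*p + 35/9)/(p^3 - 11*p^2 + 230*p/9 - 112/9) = (3*p - 5)/(3*p^2 - 26*p + 16)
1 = 1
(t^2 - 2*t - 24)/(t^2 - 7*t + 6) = (t + 4)/(t - 1)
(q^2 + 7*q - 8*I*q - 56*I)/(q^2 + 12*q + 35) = (q - 8*I)/(q + 5)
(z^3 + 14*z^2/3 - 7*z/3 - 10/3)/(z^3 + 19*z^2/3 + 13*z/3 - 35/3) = (3*z + 2)/(3*z + 7)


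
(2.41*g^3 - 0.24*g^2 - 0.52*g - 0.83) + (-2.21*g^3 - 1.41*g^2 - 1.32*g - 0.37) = 0.2*g^3 - 1.65*g^2 - 1.84*g - 1.2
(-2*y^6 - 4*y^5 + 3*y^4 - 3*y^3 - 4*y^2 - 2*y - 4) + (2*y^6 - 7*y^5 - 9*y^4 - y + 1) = -11*y^5 - 6*y^4 - 3*y^3 - 4*y^2 - 3*y - 3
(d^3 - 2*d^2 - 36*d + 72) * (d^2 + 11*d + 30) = d^5 + 9*d^4 - 28*d^3 - 384*d^2 - 288*d + 2160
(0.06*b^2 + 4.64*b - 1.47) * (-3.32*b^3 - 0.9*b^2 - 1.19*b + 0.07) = -0.1992*b^5 - 15.4588*b^4 + 0.633*b^3 - 4.1944*b^2 + 2.0741*b - 0.1029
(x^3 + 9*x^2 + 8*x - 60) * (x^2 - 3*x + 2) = x^5 + 6*x^4 - 17*x^3 - 66*x^2 + 196*x - 120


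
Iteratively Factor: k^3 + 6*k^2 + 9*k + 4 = (k + 1)*(k^2 + 5*k + 4) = (k + 1)*(k + 4)*(k + 1)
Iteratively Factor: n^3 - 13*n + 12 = (n - 3)*(n^2 + 3*n - 4) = (n - 3)*(n - 1)*(n + 4)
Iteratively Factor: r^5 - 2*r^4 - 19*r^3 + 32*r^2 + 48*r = (r - 4)*(r^4 + 2*r^3 - 11*r^2 - 12*r) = (r - 4)*(r - 3)*(r^3 + 5*r^2 + 4*r) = (r - 4)*(r - 3)*(r + 1)*(r^2 + 4*r) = r*(r - 4)*(r - 3)*(r + 1)*(r + 4)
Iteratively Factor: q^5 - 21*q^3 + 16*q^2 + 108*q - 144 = (q + 3)*(q^4 - 3*q^3 - 12*q^2 + 52*q - 48) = (q - 3)*(q + 3)*(q^3 - 12*q + 16) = (q - 3)*(q - 2)*(q + 3)*(q^2 + 2*q - 8) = (q - 3)*(q - 2)^2*(q + 3)*(q + 4)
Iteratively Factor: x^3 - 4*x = (x)*(x^2 - 4) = x*(x - 2)*(x + 2)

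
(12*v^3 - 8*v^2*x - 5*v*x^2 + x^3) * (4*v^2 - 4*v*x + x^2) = 48*v^5 - 80*v^4*x + 24*v^3*x^2 + 16*v^2*x^3 - 9*v*x^4 + x^5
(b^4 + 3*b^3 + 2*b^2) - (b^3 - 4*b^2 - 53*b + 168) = b^4 + 2*b^3 + 6*b^2 + 53*b - 168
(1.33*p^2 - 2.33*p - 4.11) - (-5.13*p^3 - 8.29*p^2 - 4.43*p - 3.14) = 5.13*p^3 + 9.62*p^2 + 2.1*p - 0.97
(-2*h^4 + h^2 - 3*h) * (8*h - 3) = -16*h^5 + 6*h^4 + 8*h^3 - 27*h^2 + 9*h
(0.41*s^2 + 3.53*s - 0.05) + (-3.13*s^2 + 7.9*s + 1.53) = -2.72*s^2 + 11.43*s + 1.48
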